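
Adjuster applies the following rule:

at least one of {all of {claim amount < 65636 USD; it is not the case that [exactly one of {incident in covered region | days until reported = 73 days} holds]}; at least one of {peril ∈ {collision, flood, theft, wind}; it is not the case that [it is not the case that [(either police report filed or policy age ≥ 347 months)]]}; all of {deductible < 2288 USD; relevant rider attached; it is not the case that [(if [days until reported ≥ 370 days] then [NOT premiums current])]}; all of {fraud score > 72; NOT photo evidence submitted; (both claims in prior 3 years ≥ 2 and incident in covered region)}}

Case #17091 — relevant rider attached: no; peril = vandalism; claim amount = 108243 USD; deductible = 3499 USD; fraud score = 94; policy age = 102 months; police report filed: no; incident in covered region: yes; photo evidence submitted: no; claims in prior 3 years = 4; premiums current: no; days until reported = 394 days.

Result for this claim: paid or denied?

Atomic conditions:
  claim amount < 65636 USD: 108243 < 65636 is false
  incident in covered region: yes → true
  days until reported = 73 days: 394 == 73 is false
  peril ∈ {collision, flood, theft, wind}: vandalism is not in the set → false
  police report filed: no → false
  policy age ≥ 347 months: 102 ≥ 347 is false
  deductible < 2288 USD: 3499 < 2288 is false
  relevant rider attached: no → false
  days until reported ≥ 370 days: 394 ≥ 370 is true
  NOT premiums current: no → true
  fraud score > 72: 94 > 72 is true
  NOT photo evidence submitted: no → true
  claims in prior 3 years ≥ 2: 4 ≥ 2 is true
Combine:
[1.2.1] exactly-one(true, false) = true
[1.2] NOT true = false
[1] false AND false = false
[2.2.1.1] false OR false = false
[2.2.1] NOT false = true
[2.2] NOT true = false
[2] false OR false = false
[3.3.1] true → true = true
[3.3] NOT true = false
[3] false AND false AND false = false
[4.3] true AND true = true
[4] true AND true AND true = true
[root] false OR false OR false OR true = true
Overall: true → paid

Paid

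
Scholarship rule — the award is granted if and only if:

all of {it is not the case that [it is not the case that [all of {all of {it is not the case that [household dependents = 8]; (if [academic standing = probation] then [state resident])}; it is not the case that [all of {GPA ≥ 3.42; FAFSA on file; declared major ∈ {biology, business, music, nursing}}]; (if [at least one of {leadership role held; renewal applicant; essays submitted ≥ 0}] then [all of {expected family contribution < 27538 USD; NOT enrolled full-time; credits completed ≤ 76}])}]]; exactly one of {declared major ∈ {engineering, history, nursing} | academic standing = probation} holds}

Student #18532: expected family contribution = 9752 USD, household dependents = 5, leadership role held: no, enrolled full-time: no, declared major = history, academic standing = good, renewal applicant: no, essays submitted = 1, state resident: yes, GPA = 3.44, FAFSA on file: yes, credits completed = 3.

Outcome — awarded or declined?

Awarded

Atomic conditions:
  household dependents = 8: 5 == 8 is false
  academic standing = probation: good == probation is false
  state resident: yes → true
  GPA ≥ 3.42: 3.44 ≥ 3.42 is true
  FAFSA on file: yes → true
  declared major ∈ {biology, business, music, nursing}: history is not in the set → false
  leadership role held: no → false
  renewal applicant: no → false
  essays submitted ≥ 0: 1 ≥ 0 is true
  expected family contribution < 27538 USD: 9752 < 27538 is true
  NOT enrolled full-time: no → true
  credits completed ≤ 76: 3 ≤ 76 is true
  declared major ∈ {engineering, history, nursing}: history is in the set → true
Combine:
[1.1.1.1.1] NOT false = true
[1.1.1.1.2] false → true (antecedent false ⇒ implication holds) = true
[1.1.1.1] true AND true = true
[1.1.1.2.1] true AND true AND false = false
[1.1.1.2] NOT false = true
[1.1.1.3.1] false OR false OR true = true
[1.1.1.3.2] true AND true AND true = true
[1.1.1.3] true → true = true
[1.1.1] true AND true AND true = true
[1.1] NOT true = false
[1] NOT false = true
[2] exactly-one(true, false) = true
[root] true AND true = true
Overall: true → awarded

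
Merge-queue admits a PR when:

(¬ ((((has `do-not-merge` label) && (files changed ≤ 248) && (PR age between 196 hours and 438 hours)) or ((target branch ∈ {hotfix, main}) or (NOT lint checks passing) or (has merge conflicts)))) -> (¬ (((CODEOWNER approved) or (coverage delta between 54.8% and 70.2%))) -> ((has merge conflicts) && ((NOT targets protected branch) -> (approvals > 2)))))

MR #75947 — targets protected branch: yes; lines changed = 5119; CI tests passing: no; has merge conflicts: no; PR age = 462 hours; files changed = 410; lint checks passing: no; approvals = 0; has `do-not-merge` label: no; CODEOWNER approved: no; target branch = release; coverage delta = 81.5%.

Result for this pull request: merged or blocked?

Atomic conditions:
  has `do-not-merge` label: no → false
  files changed ≤ 248: 410 ≤ 248 is false
  PR age between 196 hours and 438 hours: 462 in [196, 438] is false
  target branch ∈ {hotfix, main}: release is not in the set → false
  NOT lint checks passing: no → true
  has merge conflicts: no → false
  CODEOWNER approved: no → false
  coverage delta between 54.8% and 70.2%: 81.5 in [54.8, 70.2] is false
  NOT targets protected branch: yes → false
  approvals > 2: 0 > 2 is false
Combine:
[1.1.1] false AND false AND false = false
[1.1.2] false OR true OR false = true
[1.1] false OR true = true
[1] NOT true = false
[2.1.1] false OR false = false
[2.1] NOT false = true
[2.2.2] false → false (antecedent false ⇒ implication holds) = true
[2.2] false AND true = false
[2] true → false = false
[root] false → false (antecedent false ⇒ implication holds) = true
Overall: true → merged

Merged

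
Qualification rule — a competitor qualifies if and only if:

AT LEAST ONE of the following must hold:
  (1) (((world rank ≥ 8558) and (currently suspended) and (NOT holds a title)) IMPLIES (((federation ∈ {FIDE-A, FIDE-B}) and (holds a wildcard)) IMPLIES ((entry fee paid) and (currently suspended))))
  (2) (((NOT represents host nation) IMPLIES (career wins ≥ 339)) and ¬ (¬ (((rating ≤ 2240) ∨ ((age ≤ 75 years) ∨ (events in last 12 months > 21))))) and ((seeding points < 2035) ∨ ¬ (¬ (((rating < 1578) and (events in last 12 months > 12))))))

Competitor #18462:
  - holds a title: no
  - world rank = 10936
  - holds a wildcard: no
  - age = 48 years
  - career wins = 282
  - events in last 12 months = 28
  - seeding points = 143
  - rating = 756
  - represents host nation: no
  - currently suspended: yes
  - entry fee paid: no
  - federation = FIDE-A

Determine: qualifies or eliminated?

Atomic conditions:
  world rank ≥ 8558: 10936 ≥ 8558 is true
  currently suspended: yes → true
  NOT holds a title: no → true
  federation ∈ {FIDE-A, FIDE-B}: FIDE-A is in the set → true
  holds a wildcard: no → false
  entry fee paid: no → false
  NOT represents host nation: no → true
  career wins ≥ 339: 282 ≥ 339 is false
  rating ≤ 2240: 756 ≤ 2240 is true
  age ≤ 75 years: 48 ≤ 75 is true
  events in last 12 months > 21: 28 > 21 is true
  seeding points < 2035: 143 < 2035 is true
  rating < 1578: 756 < 1578 is true
  events in last 12 months > 12: 28 > 12 is true
Combine:
[1.1] true AND true AND true = true
[1.2.1] true AND false = false
[1.2.2] false AND true = false
[1.2] false → false (antecedent false ⇒ implication holds) = true
[1] true → true = true
[2.1] true → false = false
[2.2.1.1.2] true OR true = true
[2.2.1.1] true OR true = true
[2.2.1] NOT true = false
[2.2] NOT false = true
[2.3.2.1.1] true AND true = true
[2.3.2.1] NOT true = false
[2.3.2] NOT false = true
[2.3] true OR true = true
[2] false AND true AND true = false
[root] true OR false = true
Overall: true → qualifies

Qualifies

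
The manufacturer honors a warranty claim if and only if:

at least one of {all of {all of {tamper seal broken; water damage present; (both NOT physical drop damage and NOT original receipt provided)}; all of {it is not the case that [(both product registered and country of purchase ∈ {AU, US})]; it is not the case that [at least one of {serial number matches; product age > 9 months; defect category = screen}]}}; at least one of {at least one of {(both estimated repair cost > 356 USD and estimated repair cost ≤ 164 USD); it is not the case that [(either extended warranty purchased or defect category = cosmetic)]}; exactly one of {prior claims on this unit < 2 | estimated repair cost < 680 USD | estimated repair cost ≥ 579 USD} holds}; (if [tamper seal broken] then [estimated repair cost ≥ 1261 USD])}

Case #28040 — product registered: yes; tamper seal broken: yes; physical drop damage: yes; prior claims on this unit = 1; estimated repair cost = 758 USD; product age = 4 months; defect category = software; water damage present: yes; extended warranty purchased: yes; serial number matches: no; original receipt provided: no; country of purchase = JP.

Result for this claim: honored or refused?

Refused

Atomic conditions:
  tamper seal broken: yes → true
  water damage present: yes → true
  NOT physical drop damage: yes → false
  NOT original receipt provided: no → true
  product registered: yes → true
  country of purchase ∈ {AU, US}: JP is not in the set → false
  serial number matches: no → false
  product age > 9 months: 4 > 9 is false
  defect category = screen: software == screen is false
  estimated repair cost > 356 USD: 758 > 356 is true
  estimated repair cost ≤ 164 USD: 758 ≤ 164 is false
  extended warranty purchased: yes → true
  defect category = cosmetic: software == cosmetic is false
  prior claims on this unit < 2: 1 < 2 is true
  estimated repair cost < 680 USD: 758 < 680 is false
  estimated repair cost ≥ 579 USD: 758 ≥ 579 is true
  estimated repair cost ≥ 1261 USD: 758 ≥ 1261 is false
Combine:
[1.1.3] false AND true = false
[1.1] true AND true AND false = false
[1.2.1.1] true AND false = false
[1.2.1] NOT false = true
[1.2.2.1] false OR false OR false = false
[1.2.2] NOT false = true
[1.2] true AND true = true
[1] false AND true = false
[2.1.1] true AND false = false
[2.1.2.1] true OR false = true
[2.1.2] NOT true = false
[2.1] false OR false = false
[2.2] exactly-one(true, false, true) = false
[2] false OR false = false
[3] true → false = false
[root] false OR false OR false = false
Overall: false → refused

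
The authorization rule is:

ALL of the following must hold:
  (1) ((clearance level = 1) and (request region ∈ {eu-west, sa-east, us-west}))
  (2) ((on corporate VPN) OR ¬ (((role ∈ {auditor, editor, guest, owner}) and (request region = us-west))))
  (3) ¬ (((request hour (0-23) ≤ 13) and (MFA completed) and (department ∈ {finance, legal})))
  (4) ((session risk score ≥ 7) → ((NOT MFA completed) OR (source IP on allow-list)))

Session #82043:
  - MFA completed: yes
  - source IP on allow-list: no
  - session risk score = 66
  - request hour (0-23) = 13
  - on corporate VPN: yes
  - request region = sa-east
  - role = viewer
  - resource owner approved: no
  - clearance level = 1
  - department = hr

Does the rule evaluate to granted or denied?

Atomic conditions:
  clearance level = 1: 1 == 1 is true
  request region ∈ {eu-west, sa-east, us-west}: sa-east is in the set → true
  on corporate VPN: yes → true
  role ∈ {auditor, editor, guest, owner}: viewer is not in the set → false
  request region = us-west: sa-east == us-west is false
  request hour (0-23) ≤ 13: 13 ≤ 13 is true
  MFA completed: yes → true
  department ∈ {finance, legal}: hr is not in the set → false
  session risk score ≥ 7: 66 ≥ 7 is true
  NOT MFA completed: yes → false
  source IP on allow-list: no → false
Combine:
[1] true AND true = true
[2.2.1] false AND false = false
[2.2] NOT false = true
[2] true OR true = true
[3.1] true AND true AND false = false
[3] NOT false = true
[4.2] false OR false = false
[4] true → false = false
[root] true AND true AND true AND false = false
Overall: false → denied

Denied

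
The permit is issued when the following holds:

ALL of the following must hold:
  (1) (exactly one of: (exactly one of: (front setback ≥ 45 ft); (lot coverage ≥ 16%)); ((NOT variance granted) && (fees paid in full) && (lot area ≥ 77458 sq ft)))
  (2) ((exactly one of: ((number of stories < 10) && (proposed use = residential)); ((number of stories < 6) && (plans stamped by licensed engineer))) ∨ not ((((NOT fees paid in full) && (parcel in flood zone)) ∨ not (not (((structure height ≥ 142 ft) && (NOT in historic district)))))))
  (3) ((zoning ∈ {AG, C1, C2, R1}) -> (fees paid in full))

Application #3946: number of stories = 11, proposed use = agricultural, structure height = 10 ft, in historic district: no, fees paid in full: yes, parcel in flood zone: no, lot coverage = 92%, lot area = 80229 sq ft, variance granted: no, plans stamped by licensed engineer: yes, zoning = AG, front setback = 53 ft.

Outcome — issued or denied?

Issued

Atomic conditions:
  front setback ≥ 45 ft: 53 ≥ 45 is true
  lot coverage ≥ 16%: 92 ≥ 16 is true
  NOT variance granted: no → true
  fees paid in full: yes → true
  lot area ≥ 77458 sq ft: 80229 ≥ 77458 is true
  number of stories < 10: 11 < 10 is false
  proposed use = residential: agricultural == residential is false
  number of stories < 6: 11 < 6 is false
  plans stamped by licensed engineer: yes → true
  NOT fees paid in full: yes → false
  parcel in flood zone: no → false
  structure height ≥ 142 ft: 10 ≥ 142 is false
  NOT in historic district: no → true
  zoning ∈ {AG, C1, C2, R1}: AG is in the set → true
Combine:
[1.1] exactly-one(true, true) = false
[1.2] true AND true AND true = true
[1] exactly-one(false, true) = true
[2.1.1] false AND false = false
[2.1.2] false AND true = false
[2.1] exactly-one(false, false) = false
[2.2.1.1] false AND false = false
[2.2.1.2.1.1] false AND true = false
[2.2.1.2.1] NOT false = true
[2.2.1.2] NOT true = false
[2.2.1] false OR false = false
[2.2] NOT false = true
[2] false OR true = true
[3] true → true = true
[root] true AND true AND true = true
Overall: true → issued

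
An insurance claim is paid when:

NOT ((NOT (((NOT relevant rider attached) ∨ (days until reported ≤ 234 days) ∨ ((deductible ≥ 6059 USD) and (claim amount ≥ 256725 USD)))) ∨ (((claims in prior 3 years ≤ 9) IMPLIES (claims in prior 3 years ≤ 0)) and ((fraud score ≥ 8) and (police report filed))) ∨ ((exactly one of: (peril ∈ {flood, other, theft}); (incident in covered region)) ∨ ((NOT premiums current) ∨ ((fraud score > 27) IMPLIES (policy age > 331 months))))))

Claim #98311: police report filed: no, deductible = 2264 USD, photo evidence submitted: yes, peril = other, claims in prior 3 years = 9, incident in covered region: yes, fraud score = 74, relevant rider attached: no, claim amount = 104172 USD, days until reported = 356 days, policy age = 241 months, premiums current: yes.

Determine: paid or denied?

Paid

Atomic conditions:
  NOT relevant rider attached: no → true
  days until reported ≤ 234 days: 356 ≤ 234 is false
  deductible ≥ 6059 USD: 2264 ≥ 6059 is false
  claim amount ≥ 256725 USD: 104172 ≥ 256725 is false
  claims in prior 3 years ≤ 9: 9 ≤ 9 is true
  claims in prior 3 years ≤ 0: 9 ≤ 0 is false
  fraud score ≥ 8: 74 ≥ 8 is true
  police report filed: no → false
  peril ∈ {flood, other, theft}: other is in the set → true
  incident in covered region: yes → true
  NOT premiums current: yes → false
  fraud score > 27: 74 > 27 is true
  policy age > 331 months: 241 > 331 is false
Combine:
[1.1.1.3] false AND false = false
[1.1.1] true OR false OR false = true
[1.1] NOT true = false
[1.2.1] true → false = false
[1.2.2] true AND false = false
[1.2] false AND false = false
[1.3.1] exactly-one(true, true) = false
[1.3.2.2] true → false = false
[1.3.2] false OR false = false
[1.3] false OR false = false
[1] false OR false OR false = false
[root] NOT false = true
Overall: true → paid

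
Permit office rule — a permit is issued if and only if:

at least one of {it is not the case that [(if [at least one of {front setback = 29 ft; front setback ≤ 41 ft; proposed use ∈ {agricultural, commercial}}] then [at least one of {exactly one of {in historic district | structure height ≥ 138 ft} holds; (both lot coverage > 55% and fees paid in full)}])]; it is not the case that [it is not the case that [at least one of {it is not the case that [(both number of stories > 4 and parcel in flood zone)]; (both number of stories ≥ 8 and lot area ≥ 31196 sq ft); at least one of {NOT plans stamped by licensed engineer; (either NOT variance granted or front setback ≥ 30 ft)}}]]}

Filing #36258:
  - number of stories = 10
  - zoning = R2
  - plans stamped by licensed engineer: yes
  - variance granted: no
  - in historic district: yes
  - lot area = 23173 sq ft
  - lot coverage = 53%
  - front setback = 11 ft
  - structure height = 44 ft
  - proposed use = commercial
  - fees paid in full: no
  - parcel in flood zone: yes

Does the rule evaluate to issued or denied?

Atomic conditions:
  front setback = 29 ft: 11 == 29 is false
  front setback ≤ 41 ft: 11 ≤ 41 is true
  proposed use ∈ {agricultural, commercial}: commercial is in the set → true
  in historic district: yes → true
  structure height ≥ 138 ft: 44 ≥ 138 is false
  lot coverage > 55%: 53 > 55 is false
  fees paid in full: no → false
  number of stories > 4: 10 > 4 is true
  parcel in flood zone: yes → true
  number of stories ≥ 8: 10 ≥ 8 is true
  lot area ≥ 31196 sq ft: 23173 ≥ 31196 is false
  NOT plans stamped by licensed engineer: yes → false
  NOT variance granted: no → true
  front setback ≥ 30 ft: 11 ≥ 30 is false
Combine:
[1.1.1] false OR true OR true = true
[1.1.2.1] exactly-one(true, false) = true
[1.1.2.2] false AND false = false
[1.1.2] true OR false = true
[1.1] true → true = true
[1] NOT true = false
[2.1.1.1.1] true AND true = true
[2.1.1.1] NOT true = false
[2.1.1.2] true AND false = false
[2.1.1.3.2] true OR false = true
[2.1.1.3] false OR true = true
[2.1.1] false OR false OR true = true
[2.1] NOT true = false
[2] NOT false = true
[root] false OR true = true
Overall: true → issued

Issued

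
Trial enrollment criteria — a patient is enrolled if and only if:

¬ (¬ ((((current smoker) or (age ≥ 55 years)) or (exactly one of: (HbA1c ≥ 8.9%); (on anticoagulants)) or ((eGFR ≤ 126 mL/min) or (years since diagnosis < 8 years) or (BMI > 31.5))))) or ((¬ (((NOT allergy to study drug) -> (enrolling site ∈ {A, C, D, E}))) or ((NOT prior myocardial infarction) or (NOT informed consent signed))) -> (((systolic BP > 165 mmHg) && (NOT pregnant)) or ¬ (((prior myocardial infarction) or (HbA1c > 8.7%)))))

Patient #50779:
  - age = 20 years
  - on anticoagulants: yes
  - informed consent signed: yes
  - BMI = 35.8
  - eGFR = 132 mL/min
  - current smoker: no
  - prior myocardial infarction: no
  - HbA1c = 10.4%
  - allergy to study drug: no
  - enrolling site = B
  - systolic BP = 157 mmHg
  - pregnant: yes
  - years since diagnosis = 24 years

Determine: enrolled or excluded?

Enrolled

Atomic conditions:
  current smoker: no → false
  age ≥ 55 years: 20 ≥ 55 is false
  HbA1c ≥ 8.9%: 10.4 ≥ 8.9 is true
  on anticoagulants: yes → true
  eGFR ≤ 126 mL/min: 132 ≤ 126 is false
  years since diagnosis < 8 years: 24 < 8 is false
  BMI > 31.5: 35.8 > 31.5 is true
  NOT allergy to study drug: no → true
  enrolling site ∈ {A, C, D, E}: B is not in the set → false
  NOT prior myocardial infarction: no → true
  NOT informed consent signed: yes → false
  systolic BP > 165 mmHg: 157 > 165 is false
  NOT pregnant: yes → false
  prior myocardial infarction: no → false
  HbA1c > 8.7%: 10.4 > 8.7 is true
Combine:
[1.1.1.1] false OR false = false
[1.1.1.2] exactly-one(true, true) = false
[1.1.1.3] false OR false OR true = true
[1.1.1] false OR false OR true = true
[1.1] NOT true = false
[1] NOT false = true
[2.1.1.1] true → false = false
[2.1.1] NOT false = true
[2.1.2] true OR false = true
[2.1] true OR true = true
[2.2.1] false AND false = false
[2.2.2.1] false OR true = true
[2.2.2] NOT true = false
[2.2] false OR false = false
[2] true → false = false
[root] true OR false = true
Overall: true → enrolled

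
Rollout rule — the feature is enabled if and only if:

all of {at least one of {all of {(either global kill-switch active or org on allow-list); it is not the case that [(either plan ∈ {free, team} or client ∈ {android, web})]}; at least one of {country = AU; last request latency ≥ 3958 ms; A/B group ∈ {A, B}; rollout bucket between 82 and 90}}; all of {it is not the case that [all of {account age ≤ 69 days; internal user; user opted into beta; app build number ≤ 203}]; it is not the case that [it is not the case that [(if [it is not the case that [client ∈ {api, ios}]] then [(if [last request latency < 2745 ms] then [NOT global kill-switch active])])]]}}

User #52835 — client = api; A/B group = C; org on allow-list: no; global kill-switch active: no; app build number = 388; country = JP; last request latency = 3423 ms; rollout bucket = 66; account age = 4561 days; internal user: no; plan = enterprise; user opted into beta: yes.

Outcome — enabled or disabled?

Disabled

Atomic conditions:
  global kill-switch active: no → false
  org on allow-list: no → false
  plan ∈ {free, team}: enterprise is not in the set → false
  client ∈ {android, web}: api is not in the set → false
  country = AU: JP == AU is false
  last request latency ≥ 3958 ms: 3423 ≥ 3958 is false
  A/B group ∈ {A, B}: C is not in the set → false
  rollout bucket between 82 and 90: 66 in [82, 90] is false
  account age ≤ 69 days: 4561 ≤ 69 is false
  internal user: no → false
  user opted into beta: yes → true
  app build number ≤ 203: 388 ≤ 203 is false
  client ∈ {api, ios}: api is in the set → true
  last request latency < 2745 ms: 3423 < 2745 is false
  NOT global kill-switch active: no → true
Combine:
[1.1.1] false OR false = false
[1.1.2.1] false OR false = false
[1.1.2] NOT false = true
[1.1] false AND true = false
[1.2] false OR false OR false OR false = false
[1] false OR false = false
[2.1.1] false AND false AND true AND false = false
[2.1] NOT false = true
[2.2.1.1.1] NOT true = false
[2.2.1.1.2] false → true (antecedent false ⇒ implication holds) = true
[2.2.1.1] false → true (antecedent false ⇒ implication holds) = true
[2.2.1] NOT true = false
[2.2] NOT false = true
[2] true AND true = true
[root] false AND true = false
Overall: false → disabled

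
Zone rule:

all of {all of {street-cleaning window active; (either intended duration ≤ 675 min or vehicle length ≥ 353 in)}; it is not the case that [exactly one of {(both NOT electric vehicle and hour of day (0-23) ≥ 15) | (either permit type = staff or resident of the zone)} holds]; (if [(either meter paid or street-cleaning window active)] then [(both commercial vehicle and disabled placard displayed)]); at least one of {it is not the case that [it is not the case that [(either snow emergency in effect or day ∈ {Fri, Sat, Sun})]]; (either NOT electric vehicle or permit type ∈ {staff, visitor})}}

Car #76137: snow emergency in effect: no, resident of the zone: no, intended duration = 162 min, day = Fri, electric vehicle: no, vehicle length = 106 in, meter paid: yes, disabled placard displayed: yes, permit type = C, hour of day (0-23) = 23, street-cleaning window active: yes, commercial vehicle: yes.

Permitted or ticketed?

Ticketed

Atomic conditions:
  street-cleaning window active: yes → true
  intended duration ≤ 675 min: 162 ≤ 675 is true
  vehicle length ≥ 353 in: 106 ≥ 353 is false
  NOT electric vehicle: no → true
  hour of day (0-23) ≥ 15: 23 ≥ 15 is true
  permit type = staff: C == staff is false
  resident of the zone: no → false
  meter paid: yes → true
  commercial vehicle: yes → true
  disabled placard displayed: yes → true
  snow emergency in effect: no → false
  day ∈ {Fri, Sat, Sun}: Fri is in the set → true
  permit type ∈ {staff, visitor}: C is not in the set → false
Combine:
[1.2] true OR false = true
[1] true AND true = true
[2.1.1] true AND true = true
[2.1.2] false OR false = false
[2.1] exactly-one(true, false) = true
[2] NOT true = false
[3.1] true OR true = true
[3.2] true AND true = true
[3] true → true = true
[4.1.1.1] false OR true = true
[4.1.1] NOT true = false
[4.1] NOT false = true
[4.2] true OR false = true
[4] true OR true = true
[root] true AND false AND true AND true = false
Overall: false → ticketed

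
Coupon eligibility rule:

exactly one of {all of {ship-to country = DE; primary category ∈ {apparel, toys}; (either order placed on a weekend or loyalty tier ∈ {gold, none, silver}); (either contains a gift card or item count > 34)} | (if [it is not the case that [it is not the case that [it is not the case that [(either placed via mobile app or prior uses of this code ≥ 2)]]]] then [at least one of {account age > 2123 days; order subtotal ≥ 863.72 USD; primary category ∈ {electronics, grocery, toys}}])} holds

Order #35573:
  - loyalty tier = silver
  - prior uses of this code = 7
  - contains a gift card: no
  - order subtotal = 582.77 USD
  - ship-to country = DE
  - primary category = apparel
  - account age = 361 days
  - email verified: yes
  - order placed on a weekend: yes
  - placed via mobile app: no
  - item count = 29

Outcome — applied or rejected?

Applied

Atomic conditions:
  ship-to country = DE: DE == DE is true
  primary category ∈ {apparel, toys}: apparel is in the set → true
  order placed on a weekend: yes → true
  loyalty tier ∈ {gold, none, silver}: silver is in the set → true
  contains a gift card: no → false
  item count > 34: 29 > 34 is false
  placed via mobile app: no → false
  prior uses of this code ≥ 2: 7 ≥ 2 is true
  account age > 2123 days: 361 > 2123 is false
  order subtotal ≥ 863.72 USD: 582.77 ≥ 863.72 is false
  primary category ∈ {electronics, grocery, toys}: apparel is not in the set → false
Combine:
[1.3] true OR true = true
[1.4] false OR false = false
[1] true AND true AND true AND false = false
[2.1.1.1.1] false OR true = true
[2.1.1.1] NOT true = false
[2.1.1] NOT false = true
[2.1] NOT true = false
[2.2] false OR false OR false = false
[2] false → false (antecedent false ⇒ implication holds) = true
[root] exactly-one(false, true) = true
Overall: true → applied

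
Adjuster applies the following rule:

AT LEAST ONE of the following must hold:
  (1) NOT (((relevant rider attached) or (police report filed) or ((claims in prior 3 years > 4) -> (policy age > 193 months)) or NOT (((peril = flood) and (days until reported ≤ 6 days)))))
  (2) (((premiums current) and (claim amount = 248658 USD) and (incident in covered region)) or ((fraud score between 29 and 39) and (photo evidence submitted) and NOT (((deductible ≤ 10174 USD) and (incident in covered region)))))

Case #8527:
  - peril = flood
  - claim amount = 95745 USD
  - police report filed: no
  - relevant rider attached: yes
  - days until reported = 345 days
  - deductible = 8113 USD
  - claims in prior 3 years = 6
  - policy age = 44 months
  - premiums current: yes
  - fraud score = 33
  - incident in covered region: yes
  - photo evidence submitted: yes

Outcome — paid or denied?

Atomic conditions:
  relevant rider attached: yes → true
  police report filed: no → false
  claims in prior 3 years > 4: 6 > 4 is true
  policy age > 193 months: 44 > 193 is false
  peril = flood: flood == flood is true
  days until reported ≤ 6 days: 345 ≤ 6 is false
  premiums current: yes → true
  claim amount = 248658 USD: 95745 == 248658 is false
  incident in covered region: yes → true
  fraud score between 29 and 39: 33 in [29, 39] is true
  photo evidence submitted: yes → true
  deductible ≤ 10174 USD: 8113 ≤ 10174 is true
Combine:
[1.1.3] true → false = false
[1.1.4.1] true AND false = false
[1.1.4] NOT false = true
[1.1] true OR false OR false OR true = true
[1] NOT true = false
[2.1] true AND false AND true = false
[2.2.3.1] true AND true = true
[2.2.3] NOT true = false
[2.2] true AND true AND false = false
[2] false OR false = false
[root] false OR false = false
Overall: false → denied

Denied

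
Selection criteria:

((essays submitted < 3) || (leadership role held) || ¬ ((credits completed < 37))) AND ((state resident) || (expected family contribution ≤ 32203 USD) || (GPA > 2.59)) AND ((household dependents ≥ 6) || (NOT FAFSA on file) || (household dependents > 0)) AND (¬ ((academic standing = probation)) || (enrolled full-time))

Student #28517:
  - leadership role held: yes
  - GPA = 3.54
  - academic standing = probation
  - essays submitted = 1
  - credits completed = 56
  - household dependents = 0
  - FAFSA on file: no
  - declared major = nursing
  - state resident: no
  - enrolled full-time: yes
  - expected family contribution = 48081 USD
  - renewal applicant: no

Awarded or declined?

Atomic conditions:
  essays submitted < 3: 1 < 3 is true
  leadership role held: yes → true
  credits completed < 37: 56 < 37 is false
  state resident: no → false
  expected family contribution ≤ 32203 USD: 48081 ≤ 32203 is false
  GPA > 2.59: 3.54 > 2.59 is true
  household dependents ≥ 6: 0 ≥ 6 is false
  NOT FAFSA on file: no → true
  household dependents > 0: 0 > 0 is false
  academic standing = probation: probation == probation is true
  enrolled full-time: yes → true
Combine:
[1.3] NOT false = true
[1] true OR true OR true = true
[2] false OR false OR true = true
[3] false OR true OR false = true
[4.1] NOT true = false
[4] false OR true = true
[root] true AND true AND true AND true = true
Overall: true → awarded

Awarded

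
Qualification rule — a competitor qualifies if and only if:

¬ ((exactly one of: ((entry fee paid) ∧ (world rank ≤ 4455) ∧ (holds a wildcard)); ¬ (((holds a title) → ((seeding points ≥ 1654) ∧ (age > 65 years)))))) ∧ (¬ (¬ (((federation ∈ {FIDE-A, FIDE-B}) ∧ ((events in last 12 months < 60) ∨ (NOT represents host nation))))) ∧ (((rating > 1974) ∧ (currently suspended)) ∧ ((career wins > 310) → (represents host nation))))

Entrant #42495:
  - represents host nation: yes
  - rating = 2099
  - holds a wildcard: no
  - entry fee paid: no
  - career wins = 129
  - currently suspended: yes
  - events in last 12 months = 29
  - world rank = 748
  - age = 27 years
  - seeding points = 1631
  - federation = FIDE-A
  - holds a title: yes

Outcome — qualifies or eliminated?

Atomic conditions:
  entry fee paid: no → false
  world rank ≤ 4455: 748 ≤ 4455 is true
  holds a wildcard: no → false
  holds a title: yes → true
  seeding points ≥ 1654: 1631 ≥ 1654 is false
  age > 65 years: 27 > 65 is false
  federation ∈ {FIDE-A, FIDE-B}: FIDE-A is in the set → true
  events in last 12 months < 60: 29 < 60 is true
  NOT represents host nation: yes → false
  rating > 1974: 2099 > 1974 is true
  currently suspended: yes → true
  career wins > 310: 129 > 310 is false
  represents host nation: yes → true
Combine:
[1.1.1] false AND true AND false = false
[1.1.2.1.2] false AND false = false
[1.1.2.1] true → false = false
[1.1.2] NOT false = true
[1.1] exactly-one(false, true) = true
[1] NOT true = false
[2.1.1.1.2] true OR false = true
[2.1.1.1] true AND true = true
[2.1.1] NOT true = false
[2.1] NOT false = true
[2.2.1] true AND true = true
[2.2.2] false → true (antecedent false ⇒ implication holds) = true
[2.2] true AND true = true
[2] true AND true = true
[root] false AND true = false
Overall: false → eliminated

Eliminated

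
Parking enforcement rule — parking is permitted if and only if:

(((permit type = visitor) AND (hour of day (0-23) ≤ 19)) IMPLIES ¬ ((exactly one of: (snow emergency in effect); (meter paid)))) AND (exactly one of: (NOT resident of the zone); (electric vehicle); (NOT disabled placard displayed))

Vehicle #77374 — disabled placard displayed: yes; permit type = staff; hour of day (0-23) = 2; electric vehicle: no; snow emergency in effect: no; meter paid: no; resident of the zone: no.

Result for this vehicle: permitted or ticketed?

Permitted

Atomic conditions:
  permit type = visitor: staff == visitor is false
  hour of day (0-23) ≤ 19: 2 ≤ 19 is true
  snow emergency in effect: no → false
  meter paid: no → false
  NOT resident of the zone: no → true
  electric vehicle: no → false
  NOT disabled placard displayed: yes → false
Combine:
[1.1] false AND true = false
[1.2.1] exactly-one(false, false) = false
[1.2] NOT false = true
[1] false → true (antecedent false ⇒ implication holds) = true
[2] exactly-one(true, false, false) = true
[root] true AND true = true
Overall: true → permitted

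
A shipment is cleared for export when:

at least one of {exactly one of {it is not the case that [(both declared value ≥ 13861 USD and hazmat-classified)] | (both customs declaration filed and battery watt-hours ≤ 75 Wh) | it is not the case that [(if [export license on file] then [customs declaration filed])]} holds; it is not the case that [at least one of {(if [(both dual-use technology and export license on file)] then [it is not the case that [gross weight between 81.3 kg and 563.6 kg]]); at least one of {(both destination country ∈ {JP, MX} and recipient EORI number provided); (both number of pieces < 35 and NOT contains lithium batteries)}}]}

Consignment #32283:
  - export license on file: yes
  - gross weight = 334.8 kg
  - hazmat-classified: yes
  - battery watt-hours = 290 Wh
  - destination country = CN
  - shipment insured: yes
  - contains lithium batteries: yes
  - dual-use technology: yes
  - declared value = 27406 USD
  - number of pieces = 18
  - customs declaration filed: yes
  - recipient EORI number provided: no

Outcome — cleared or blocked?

Cleared

Atomic conditions:
  declared value ≥ 13861 USD: 27406 ≥ 13861 is true
  hazmat-classified: yes → true
  customs declaration filed: yes → true
  battery watt-hours ≤ 75 Wh: 290 ≤ 75 is false
  export license on file: yes → true
  dual-use technology: yes → true
  gross weight between 81.3 kg and 563.6 kg: 334.8 in [81.3, 563.6] is true
  destination country ∈ {JP, MX}: CN is not in the set → false
  recipient EORI number provided: no → false
  number of pieces < 35: 18 < 35 is true
  NOT contains lithium batteries: yes → false
Combine:
[1.1.1] true AND true = true
[1.1] NOT true = false
[1.2] true AND false = false
[1.3.1] true → true = true
[1.3] NOT true = false
[1] exactly-one(false, false, false) = false
[2.1.1.1] true AND true = true
[2.1.1.2] NOT true = false
[2.1.1] true → false = false
[2.1.2.1] false AND false = false
[2.1.2.2] true AND false = false
[2.1.2] false OR false = false
[2.1] false OR false = false
[2] NOT false = true
[root] false OR true = true
Overall: true → cleared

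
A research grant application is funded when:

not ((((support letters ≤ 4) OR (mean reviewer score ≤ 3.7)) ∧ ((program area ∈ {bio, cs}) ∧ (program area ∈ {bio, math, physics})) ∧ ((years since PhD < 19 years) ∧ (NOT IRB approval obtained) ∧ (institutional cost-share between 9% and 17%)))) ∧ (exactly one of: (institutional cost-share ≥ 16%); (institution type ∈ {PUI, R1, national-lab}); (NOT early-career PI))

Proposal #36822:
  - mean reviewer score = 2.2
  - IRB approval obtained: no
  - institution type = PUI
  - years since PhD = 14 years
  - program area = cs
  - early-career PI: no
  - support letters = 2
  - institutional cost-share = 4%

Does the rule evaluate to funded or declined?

Atomic conditions:
  support letters ≤ 4: 2 ≤ 4 is true
  mean reviewer score ≤ 3.7: 2.2 ≤ 3.7 is true
  program area ∈ {bio, cs}: cs is in the set → true
  program area ∈ {bio, math, physics}: cs is not in the set → false
  years since PhD < 19 years: 14 < 19 is true
  NOT IRB approval obtained: no → true
  institutional cost-share between 9% and 17%: 4 in [9, 17] is false
  institutional cost-share ≥ 16%: 4 ≥ 16 is false
  institution type ∈ {PUI, R1, national-lab}: PUI is in the set → true
  NOT early-career PI: no → true
Combine:
[1.1.1] true OR true = true
[1.1.2] true AND false = false
[1.1.3] true AND true AND false = false
[1.1] true AND false AND false = false
[1] NOT false = true
[2] exactly-one(false, true, true) = false
[root] true AND false = false
Overall: false → declined

Declined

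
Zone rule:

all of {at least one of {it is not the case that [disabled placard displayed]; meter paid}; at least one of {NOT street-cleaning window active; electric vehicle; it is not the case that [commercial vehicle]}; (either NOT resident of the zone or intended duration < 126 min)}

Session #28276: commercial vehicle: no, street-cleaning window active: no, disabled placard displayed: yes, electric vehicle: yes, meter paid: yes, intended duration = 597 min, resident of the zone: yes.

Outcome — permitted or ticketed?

Ticketed

Atomic conditions:
  disabled placard displayed: yes → true
  meter paid: yes → true
  NOT street-cleaning window active: no → true
  electric vehicle: yes → true
  commercial vehicle: no → false
  NOT resident of the zone: yes → false
  intended duration < 126 min: 597 < 126 is false
Combine:
[1.1] NOT true = false
[1] false OR true = true
[2.3] NOT false = true
[2] true OR true OR true = true
[3] false OR false = false
[root] true AND true AND false = false
Overall: false → ticketed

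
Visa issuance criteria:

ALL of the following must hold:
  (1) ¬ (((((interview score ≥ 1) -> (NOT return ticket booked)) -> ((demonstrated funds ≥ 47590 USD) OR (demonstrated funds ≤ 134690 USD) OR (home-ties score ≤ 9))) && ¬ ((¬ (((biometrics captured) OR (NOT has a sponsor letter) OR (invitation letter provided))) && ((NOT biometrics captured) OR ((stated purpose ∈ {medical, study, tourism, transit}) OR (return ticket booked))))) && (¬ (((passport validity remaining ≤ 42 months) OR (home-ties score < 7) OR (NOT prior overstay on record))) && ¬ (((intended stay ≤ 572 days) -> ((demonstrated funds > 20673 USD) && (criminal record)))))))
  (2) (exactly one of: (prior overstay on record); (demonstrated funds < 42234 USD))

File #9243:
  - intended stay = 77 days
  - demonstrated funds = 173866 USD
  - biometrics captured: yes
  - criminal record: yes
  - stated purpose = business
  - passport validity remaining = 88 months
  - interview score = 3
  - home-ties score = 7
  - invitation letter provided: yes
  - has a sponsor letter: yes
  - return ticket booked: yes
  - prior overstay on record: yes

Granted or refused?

Atomic conditions:
  interview score ≥ 1: 3 ≥ 1 is true
  NOT return ticket booked: yes → false
  demonstrated funds ≥ 47590 USD: 173866 ≥ 47590 is true
  demonstrated funds ≤ 134690 USD: 173866 ≤ 134690 is false
  home-ties score ≤ 9: 7 ≤ 9 is true
  biometrics captured: yes → true
  NOT has a sponsor letter: yes → false
  invitation letter provided: yes → true
  NOT biometrics captured: yes → false
  stated purpose ∈ {medical, study, tourism, transit}: business is not in the set → false
  return ticket booked: yes → true
  passport validity remaining ≤ 42 months: 88 ≤ 42 is false
  home-ties score < 7: 7 < 7 is false
  NOT prior overstay on record: yes → false
  intended stay ≤ 572 days: 77 ≤ 572 is true
  demonstrated funds > 20673 USD: 173866 > 20673 is true
  criminal record: yes → true
  prior overstay on record: yes → true
  demonstrated funds < 42234 USD: 173866 < 42234 is false
Combine:
[1.1.1.1] true → false = false
[1.1.1.2] true OR false OR true = true
[1.1.1] false → true (antecedent false ⇒ implication holds) = true
[1.1.2.1.1.1] true OR false OR true = true
[1.1.2.1.1] NOT true = false
[1.1.2.1.2.2] false OR true = true
[1.1.2.1.2] false OR true = true
[1.1.2.1] false AND true = false
[1.1.2] NOT false = true
[1.1.3.1.1] false OR false OR false = false
[1.1.3.1] NOT false = true
[1.1.3.2.1.2] true AND true = true
[1.1.3.2.1] true → true = true
[1.1.3.2] NOT true = false
[1.1.3] true AND false = false
[1.1] true AND true AND false = false
[1] NOT false = true
[2] exactly-one(true, false) = true
[root] true AND true = true
Overall: true → granted

Granted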